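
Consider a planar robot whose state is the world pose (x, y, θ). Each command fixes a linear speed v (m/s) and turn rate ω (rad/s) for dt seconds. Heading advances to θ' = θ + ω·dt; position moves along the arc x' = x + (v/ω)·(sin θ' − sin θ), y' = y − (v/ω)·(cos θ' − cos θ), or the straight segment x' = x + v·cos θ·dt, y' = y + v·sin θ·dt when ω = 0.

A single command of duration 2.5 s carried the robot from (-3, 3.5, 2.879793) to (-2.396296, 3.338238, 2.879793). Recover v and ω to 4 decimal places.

Δθ = 2.879793 − 2.879793 = 0.000000
ω = Δθ/dt = 0.000000/2.5 = 0.0000
ω = 0 → v = (Δx·cos θ + Δy·sin θ)/dt = -0.2500

v = -0.2500, ω = 0.0000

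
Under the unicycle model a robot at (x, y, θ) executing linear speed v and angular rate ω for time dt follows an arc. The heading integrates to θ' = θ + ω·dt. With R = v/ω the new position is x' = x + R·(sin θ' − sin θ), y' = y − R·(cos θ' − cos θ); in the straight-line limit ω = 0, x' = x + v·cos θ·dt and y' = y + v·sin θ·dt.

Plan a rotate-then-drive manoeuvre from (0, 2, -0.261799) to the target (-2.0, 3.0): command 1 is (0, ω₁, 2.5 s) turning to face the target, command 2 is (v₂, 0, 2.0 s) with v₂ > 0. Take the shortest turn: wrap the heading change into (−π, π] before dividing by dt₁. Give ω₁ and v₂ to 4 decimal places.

heading to target = atan2(3−2, -2−0) = 2.6779
Δθ = wrap(2.6779 − -0.2618) = 2.9397; ω₁ = Δθ/dt₁ = 1.1759
distance = √((-2−0)² + (3−2)²) = 2.2361; v₂ = distance/dt₂ = 1.1180

ω₁ = 1.1759, v₂ = 1.1180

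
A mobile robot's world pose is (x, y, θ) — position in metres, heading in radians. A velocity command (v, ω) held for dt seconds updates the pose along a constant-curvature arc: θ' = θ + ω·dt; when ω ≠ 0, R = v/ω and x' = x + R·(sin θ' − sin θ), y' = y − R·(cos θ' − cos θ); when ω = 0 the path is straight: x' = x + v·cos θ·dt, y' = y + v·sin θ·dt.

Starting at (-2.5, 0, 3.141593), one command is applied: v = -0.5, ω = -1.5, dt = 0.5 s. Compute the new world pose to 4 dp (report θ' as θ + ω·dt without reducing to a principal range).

(-2.2728, -0.0894, 2.3916)

θ' = 3.1416 + -1.5·0.5 = 2.3916
R = v/ω = -0.5/-1.5 = 0.3333
x' = -2.5 + 0.3333·(sin 2.3916 − sin 3.1416) = -2.2728
y' = 0 − 0.3333·(cos 2.3916 − cos 3.1416) = -0.0894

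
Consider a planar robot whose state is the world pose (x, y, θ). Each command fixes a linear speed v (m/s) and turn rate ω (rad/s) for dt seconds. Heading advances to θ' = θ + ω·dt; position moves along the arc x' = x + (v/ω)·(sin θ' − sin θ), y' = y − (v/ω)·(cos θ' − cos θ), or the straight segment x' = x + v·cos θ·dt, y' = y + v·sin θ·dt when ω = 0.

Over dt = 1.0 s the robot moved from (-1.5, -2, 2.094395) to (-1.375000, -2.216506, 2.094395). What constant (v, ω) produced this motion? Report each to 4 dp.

Δθ = 2.094395 − 2.094395 = 0.000000
ω = Δθ/dt = 0.000000/1.0 = 0.0000
ω = 0 → v = (Δx·cos θ + Δy·sin θ)/dt = -0.2500

v = -0.2500, ω = 0.0000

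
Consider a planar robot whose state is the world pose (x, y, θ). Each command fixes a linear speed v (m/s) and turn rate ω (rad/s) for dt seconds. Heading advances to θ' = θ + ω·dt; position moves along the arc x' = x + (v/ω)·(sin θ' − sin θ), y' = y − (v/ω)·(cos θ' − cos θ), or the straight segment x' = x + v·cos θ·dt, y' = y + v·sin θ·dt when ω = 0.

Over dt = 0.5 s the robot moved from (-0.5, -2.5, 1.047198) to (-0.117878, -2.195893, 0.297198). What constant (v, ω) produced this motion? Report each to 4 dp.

v = 1.0000, ω = -1.5000

Δθ = 0.297198 − 1.047198 = -0.750000
ω = Δθ/dt = -0.750000/0.5 = -1.5000
R = Δx/(sin θ' − sin θ) = -0.6667
v = R·ω = -0.6667·-1.5000 = 1.0000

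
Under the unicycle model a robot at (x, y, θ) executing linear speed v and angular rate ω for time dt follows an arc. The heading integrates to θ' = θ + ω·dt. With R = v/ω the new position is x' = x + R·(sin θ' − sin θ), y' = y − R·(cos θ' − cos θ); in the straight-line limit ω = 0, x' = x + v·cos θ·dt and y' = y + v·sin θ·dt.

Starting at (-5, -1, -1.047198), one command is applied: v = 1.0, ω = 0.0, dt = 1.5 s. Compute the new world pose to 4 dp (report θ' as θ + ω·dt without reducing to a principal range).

θ' = -1.0472 + 0.0·1.5 = -1.0472
ω = 0 → straight: x' = -5 + 1.0·cos(-1.0472)·1.5 = -4.2500
y' = -1 + 1.0·sin(-1.0472)·1.5 = -2.2990

(-4.2500, -2.2990, -1.0472)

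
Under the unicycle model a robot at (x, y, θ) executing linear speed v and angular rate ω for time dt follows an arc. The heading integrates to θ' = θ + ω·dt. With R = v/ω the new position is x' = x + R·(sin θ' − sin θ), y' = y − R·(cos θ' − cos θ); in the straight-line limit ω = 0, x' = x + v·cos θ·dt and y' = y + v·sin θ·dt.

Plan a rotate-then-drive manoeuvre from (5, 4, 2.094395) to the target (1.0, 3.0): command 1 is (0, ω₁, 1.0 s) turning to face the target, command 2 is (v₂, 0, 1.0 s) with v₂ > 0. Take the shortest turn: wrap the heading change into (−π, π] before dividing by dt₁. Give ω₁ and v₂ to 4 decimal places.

heading to target = atan2(3−4, 1−5) = -2.8966
Δθ = wrap(-2.8966 − 2.0944) = 1.2922; ω₁ = Δθ/dt₁ = 1.2922
distance = √((1−5)² + (3−4)²) = 4.1231; v₂ = distance/dt₂ = 4.1231

ω₁ = 1.2922, v₂ = 4.1231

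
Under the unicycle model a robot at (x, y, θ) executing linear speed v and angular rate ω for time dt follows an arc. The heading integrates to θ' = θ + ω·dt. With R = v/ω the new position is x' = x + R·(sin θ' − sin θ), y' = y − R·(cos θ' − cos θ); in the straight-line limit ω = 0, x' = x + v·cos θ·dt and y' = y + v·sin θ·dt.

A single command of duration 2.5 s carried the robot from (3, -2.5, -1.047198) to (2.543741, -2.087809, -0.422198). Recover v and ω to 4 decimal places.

Δθ = -0.422198 − -1.047198 = 0.625000
ω = Δθ/dt = 0.625000/2.5 = 0.2500
R = Δx/(sin θ' − sin θ) = -1.0000
v = R·ω = -1.0000·0.2500 = -0.2500

v = -0.2500, ω = 0.2500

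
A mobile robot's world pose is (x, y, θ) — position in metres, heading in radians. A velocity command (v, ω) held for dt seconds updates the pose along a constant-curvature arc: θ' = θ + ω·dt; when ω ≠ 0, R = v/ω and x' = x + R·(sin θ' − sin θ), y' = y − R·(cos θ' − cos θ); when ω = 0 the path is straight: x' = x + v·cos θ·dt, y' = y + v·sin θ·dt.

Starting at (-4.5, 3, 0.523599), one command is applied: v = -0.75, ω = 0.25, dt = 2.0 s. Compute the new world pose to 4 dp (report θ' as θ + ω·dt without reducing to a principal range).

(-5.5620, 1.9628, 1.0236)

θ' = 0.5236 + 0.25·2.0 = 1.0236
R = v/ω = -0.75/0.25 = -3.0000
x' = -4.5 + -3.0000·(sin 1.0236 − sin 0.5236) = -5.5620
y' = 3 − -3.0000·(cos 1.0236 − cos 0.5236) = 1.9628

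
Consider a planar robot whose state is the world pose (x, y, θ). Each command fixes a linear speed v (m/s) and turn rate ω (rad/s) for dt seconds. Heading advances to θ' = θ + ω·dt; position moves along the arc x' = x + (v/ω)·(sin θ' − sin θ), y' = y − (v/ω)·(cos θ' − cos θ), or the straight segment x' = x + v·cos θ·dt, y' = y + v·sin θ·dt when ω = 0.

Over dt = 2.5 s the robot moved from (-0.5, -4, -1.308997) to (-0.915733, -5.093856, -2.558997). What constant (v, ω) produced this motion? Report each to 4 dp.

Δθ = -2.558997 − -1.308997 = -1.250000
ω = Δθ/dt = -1.250000/2.5 = -0.5000
R = −Δy/(cos θ' − cos θ) = -1.0000
v = R·ω = -1.0000·-0.5000 = 0.5000

v = 0.5000, ω = -0.5000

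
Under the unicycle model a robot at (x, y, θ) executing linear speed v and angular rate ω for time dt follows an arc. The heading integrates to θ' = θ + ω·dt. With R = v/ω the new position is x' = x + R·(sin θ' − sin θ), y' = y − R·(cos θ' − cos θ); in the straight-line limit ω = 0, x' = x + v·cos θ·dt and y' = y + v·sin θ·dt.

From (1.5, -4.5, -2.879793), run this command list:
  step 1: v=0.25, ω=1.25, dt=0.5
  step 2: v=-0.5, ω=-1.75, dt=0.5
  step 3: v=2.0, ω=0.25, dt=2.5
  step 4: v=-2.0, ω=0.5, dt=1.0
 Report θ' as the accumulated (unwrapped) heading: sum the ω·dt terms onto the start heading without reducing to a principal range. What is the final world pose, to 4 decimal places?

step 1: θ'=-2.2548 (R=0.2000) → pose (1.3968, -4.5668, -2.2548)
step 2: θ'=-3.1298 (R=0.2857) → pose (1.6148, -4.4617, -3.1298)
step 3: θ'=-2.5048 (R=8.0000) → pose (-3.0478, -6.0291, -2.5048)
step 4: θ'=-2.0048 (R=-4.0000) → pose (-1.7971, -4.4951, -2.0048)

(-1.7971, -4.4951, -2.0048)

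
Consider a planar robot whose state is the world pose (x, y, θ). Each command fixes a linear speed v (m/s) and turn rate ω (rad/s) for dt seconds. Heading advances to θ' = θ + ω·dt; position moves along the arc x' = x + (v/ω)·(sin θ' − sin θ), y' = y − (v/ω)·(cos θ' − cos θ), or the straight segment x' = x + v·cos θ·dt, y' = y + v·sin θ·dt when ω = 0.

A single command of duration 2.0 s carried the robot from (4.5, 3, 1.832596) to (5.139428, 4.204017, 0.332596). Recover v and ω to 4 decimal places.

v = 0.7500, ω = -0.7500

Δθ = 0.332596 − 1.832596 = -1.500000
ω = Δθ/dt = -1.500000/2.0 = -0.7500
R = −Δy/(cos θ' − cos θ) = -1.0000
v = R·ω = -1.0000·-0.7500 = 0.7500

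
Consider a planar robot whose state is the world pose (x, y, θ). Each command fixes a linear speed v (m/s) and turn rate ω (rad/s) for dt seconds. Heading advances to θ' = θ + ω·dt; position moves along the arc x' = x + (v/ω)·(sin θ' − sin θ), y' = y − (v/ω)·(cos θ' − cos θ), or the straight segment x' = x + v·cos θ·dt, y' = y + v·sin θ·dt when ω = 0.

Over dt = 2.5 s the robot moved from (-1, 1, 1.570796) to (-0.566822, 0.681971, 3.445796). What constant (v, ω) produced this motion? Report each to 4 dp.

v = -0.2500, ω = 0.7500

Δθ = 3.445796 − 1.570796 = 1.875000
ω = Δθ/dt = 1.875000/2.5 = 0.7500
R = Δx/(sin θ' − sin θ) = -0.3333
v = R·ω = -0.3333·0.7500 = -0.2500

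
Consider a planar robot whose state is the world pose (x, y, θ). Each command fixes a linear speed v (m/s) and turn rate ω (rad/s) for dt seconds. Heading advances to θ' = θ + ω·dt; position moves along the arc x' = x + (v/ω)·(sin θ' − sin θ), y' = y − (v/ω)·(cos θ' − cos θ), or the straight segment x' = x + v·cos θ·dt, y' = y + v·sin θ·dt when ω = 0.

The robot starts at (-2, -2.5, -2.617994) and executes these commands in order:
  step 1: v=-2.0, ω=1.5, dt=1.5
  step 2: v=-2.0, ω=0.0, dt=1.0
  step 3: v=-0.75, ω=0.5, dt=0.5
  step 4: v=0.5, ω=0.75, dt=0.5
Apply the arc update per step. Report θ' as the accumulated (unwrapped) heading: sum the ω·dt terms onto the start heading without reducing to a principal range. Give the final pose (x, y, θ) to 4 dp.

(-4.1682, 0.7255, 0.2570)

step 1: θ'=-0.3680 (R=-1.3333) → pose (-2.1870, -0.1012, -0.3680)
step 2: θ'=-0.3680 (straight) → pose (-4.0531, 0.6183, -0.3680)
step 3: θ'=-0.1180 (R=-1.5000) → pose (-4.4161, 0.7083, -0.1180)
step 4: θ'=0.2570 (R=0.6667) → pose (-4.1682, 0.7255, 0.2570)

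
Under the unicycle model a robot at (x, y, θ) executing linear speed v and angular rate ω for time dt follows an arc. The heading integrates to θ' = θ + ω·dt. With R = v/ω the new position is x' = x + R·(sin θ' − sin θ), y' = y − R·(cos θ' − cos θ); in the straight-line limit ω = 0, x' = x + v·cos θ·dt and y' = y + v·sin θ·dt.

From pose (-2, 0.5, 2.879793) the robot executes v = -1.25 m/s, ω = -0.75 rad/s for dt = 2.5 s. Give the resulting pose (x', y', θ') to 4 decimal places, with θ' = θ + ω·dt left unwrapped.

θ' = 2.8798 + -0.75·2.5 = 1.0048
R = v/ω = -1.25/-0.75 = 1.6667
x' = -2 + 1.6667·(sin 1.0048 − sin 2.8798) = -1.0246
y' = 0.5 − 1.6667·(cos 1.0048 − cos 2.8798) = -2.0036

(-1.0246, -2.0036, 1.0048)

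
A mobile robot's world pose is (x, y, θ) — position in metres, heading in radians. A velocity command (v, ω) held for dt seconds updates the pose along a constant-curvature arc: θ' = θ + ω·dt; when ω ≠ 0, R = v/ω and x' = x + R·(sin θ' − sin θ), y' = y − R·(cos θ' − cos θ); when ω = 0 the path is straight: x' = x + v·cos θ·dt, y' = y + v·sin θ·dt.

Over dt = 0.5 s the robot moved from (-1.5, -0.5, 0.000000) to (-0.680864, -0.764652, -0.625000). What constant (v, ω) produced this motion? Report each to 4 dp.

Δθ = -0.625000 − 0.000000 = -0.625000
ω = Δθ/dt = -0.625000/0.5 = -1.2500
R = Δx/(sin θ' − sin θ) = -1.4000
v = R·ω = -1.4000·-1.2500 = 1.7500

v = 1.7500, ω = -1.2500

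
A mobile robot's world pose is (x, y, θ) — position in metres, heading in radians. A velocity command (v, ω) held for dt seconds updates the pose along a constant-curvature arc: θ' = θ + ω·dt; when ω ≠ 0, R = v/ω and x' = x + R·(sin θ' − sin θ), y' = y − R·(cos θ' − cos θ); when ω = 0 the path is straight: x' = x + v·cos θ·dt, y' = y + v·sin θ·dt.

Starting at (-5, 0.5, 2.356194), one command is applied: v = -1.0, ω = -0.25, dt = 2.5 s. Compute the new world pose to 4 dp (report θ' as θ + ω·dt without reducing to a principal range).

(-3.8798, -1.6896, 1.7312)

θ' = 2.3562 + -0.25·2.5 = 1.7312
R = v/ω = -1.0/-0.25 = 4.0000
x' = -5 + 4.0000·(sin 1.7312 − sin 2.3562) = -3.8798
y' = 0.5 − 4.0000·(cos 1.7312 − cos 2.3562) = -1.6896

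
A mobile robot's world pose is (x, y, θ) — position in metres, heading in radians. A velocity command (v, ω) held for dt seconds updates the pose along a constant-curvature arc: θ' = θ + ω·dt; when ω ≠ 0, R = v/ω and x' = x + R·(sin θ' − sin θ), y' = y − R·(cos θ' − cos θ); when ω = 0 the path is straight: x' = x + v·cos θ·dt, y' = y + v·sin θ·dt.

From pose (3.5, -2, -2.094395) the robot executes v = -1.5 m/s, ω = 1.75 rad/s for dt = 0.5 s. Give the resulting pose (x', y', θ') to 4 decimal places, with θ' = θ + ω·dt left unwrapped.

(3.5625, -1.2764, -1.2194)

θ' = -2.0944 + 1.75·0.5 = -1.2194
R = v/ω = -1.5/1.75 = -0.8571
x' = 3.5 + -0.8571·(sin -1.2194 − sin -2.0944) = 3.5625
y' = -2 − -0.8571·(cos -1.2194 − cos -2.0944) = -1.2764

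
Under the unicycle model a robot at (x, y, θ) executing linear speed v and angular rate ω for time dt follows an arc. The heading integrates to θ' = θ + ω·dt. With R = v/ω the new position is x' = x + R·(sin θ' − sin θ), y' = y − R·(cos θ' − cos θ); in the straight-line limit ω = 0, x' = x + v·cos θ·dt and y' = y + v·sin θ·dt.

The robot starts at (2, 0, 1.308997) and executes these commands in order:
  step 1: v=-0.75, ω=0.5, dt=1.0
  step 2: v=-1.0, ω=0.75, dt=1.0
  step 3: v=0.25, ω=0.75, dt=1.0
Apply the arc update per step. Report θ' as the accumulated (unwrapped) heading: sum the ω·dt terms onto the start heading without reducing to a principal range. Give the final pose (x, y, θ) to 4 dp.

(2.3144, -1.4906, 3.3090)

step 1: θ'=1.8090 (R=-1.5000) → pose (1.9912, -0.7422, 1.8090)
step 2: θ'=2.5590 (R=-1.3333) → pose (2.5533, -1.5409, 2.5590)
step 3: θ'=3.3090 (R=0.3333) → pose (2.3144, -1.4906, 3.3090)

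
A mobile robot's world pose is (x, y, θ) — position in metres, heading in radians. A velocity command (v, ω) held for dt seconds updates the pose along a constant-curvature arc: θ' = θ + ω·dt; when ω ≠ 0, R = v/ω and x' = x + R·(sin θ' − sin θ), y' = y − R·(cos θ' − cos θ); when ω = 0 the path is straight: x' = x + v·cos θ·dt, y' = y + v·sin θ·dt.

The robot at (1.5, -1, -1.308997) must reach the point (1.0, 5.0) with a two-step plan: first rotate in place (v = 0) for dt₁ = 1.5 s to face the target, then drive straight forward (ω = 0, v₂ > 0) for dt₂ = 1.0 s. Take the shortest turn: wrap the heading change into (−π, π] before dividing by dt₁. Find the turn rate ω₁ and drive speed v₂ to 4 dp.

heading to target = atan2(5−-1, 1−1.5) = 1.6539
Δθ = wrap(1.6539 − -1.3090) = 2.9629; ω₁ = Δθ/dt₁ = 1.9753
distance = √((1−1.5)² + (5−-1)²) = 6.0208; v₂ = distance/dt₂ = 6.0208

ω₁ = 1.9753, v₂ = 6.0208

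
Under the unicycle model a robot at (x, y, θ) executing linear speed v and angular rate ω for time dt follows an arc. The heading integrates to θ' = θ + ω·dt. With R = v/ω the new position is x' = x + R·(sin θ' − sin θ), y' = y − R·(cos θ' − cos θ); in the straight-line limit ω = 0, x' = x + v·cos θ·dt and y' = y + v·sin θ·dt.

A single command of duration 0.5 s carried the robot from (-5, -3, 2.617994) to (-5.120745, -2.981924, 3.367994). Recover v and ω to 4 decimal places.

Δθ = 3.367994 − 2.617994 = 0.750000
ω = Δθ/dt = 0.750000/0.5 = 1.5000
R = Δx/(sin θ' − sin θ) = 0.1667
v = R·ω = 0.1667·1.5000 = 0.2500

v = 0.2500, ω = 1.5000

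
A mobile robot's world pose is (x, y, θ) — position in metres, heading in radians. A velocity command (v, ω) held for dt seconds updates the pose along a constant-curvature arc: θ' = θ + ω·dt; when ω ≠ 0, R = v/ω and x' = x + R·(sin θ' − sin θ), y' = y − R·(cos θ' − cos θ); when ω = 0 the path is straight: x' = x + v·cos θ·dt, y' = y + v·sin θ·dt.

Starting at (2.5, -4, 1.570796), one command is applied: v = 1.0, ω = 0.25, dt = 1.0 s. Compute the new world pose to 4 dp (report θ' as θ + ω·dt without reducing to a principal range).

(2.3757, -3.0104, 1.8208)

θ' = 1.5708 + 0.25·1.0 = 1.8208
R = v/ω = 1.0/0.25 = 4.0000
x' = 2.5 + 4.0000·(sin 1.8208 − sin 1.5708) = 2.3757
y' = -4 − 4.0000·(cos 1.8208 − cos 1.5708) = -3.0104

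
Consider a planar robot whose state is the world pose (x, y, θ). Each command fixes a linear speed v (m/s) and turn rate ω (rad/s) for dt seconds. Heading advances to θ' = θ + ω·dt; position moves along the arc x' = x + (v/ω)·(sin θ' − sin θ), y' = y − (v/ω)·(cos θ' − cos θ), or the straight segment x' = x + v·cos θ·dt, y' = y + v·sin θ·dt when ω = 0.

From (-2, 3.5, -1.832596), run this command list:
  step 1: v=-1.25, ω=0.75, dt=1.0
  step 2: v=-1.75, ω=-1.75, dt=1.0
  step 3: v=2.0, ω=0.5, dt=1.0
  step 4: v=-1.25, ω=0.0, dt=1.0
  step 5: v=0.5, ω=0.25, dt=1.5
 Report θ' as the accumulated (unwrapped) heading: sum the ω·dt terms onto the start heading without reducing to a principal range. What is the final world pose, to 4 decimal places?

step 1: θ'=-1.0826 (R=-1.6667) → pose (-2.1379, 4.7131, -1.0826)
step 2: θ'=-2.8326 (R=1.0000) → pose (-1.5588, 6.1348, -2.8326)
step 3: θ'=-2.3326 (R=4.0000) → pose (-3.2368, 5.0851, -2.3326)
step 4: θ'=-2.3326 (straight) → pose (-2.3740, 5.9896, -2.3326)
step 5: θ'=-1.9576 (R=2.0000) → pose (-2.7791, 5.3636, -1.9576)

(-2.7791, 5.3636, -1.9576)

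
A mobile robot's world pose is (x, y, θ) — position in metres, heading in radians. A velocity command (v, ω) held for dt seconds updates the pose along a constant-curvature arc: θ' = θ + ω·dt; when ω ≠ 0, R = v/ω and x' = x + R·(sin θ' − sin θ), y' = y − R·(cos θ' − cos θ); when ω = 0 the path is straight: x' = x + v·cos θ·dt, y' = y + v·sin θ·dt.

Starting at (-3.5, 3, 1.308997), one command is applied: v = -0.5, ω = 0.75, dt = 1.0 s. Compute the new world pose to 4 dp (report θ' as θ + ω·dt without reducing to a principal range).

(-3.4448, 2.5148, 2.0590)

θ' = 1.3090 + 0.75·1.0 = 2.0590
R = v/ω = -0.5/0.75 = -0.6667
x' = -3.5 + -0.6667·(sin 2.0590 − sin 1.3090) = -3.4448
y' = 3 − -0.6667·(cos 2.0590 − cos 1.3090) = 2.5148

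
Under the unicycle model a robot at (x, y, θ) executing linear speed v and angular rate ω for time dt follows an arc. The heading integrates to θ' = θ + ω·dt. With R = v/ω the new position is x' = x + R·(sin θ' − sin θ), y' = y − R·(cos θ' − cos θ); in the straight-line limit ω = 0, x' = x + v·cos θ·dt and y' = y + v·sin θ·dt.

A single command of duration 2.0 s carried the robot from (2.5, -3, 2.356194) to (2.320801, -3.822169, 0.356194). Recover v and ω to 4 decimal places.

v = -0.5000, ω = -1.0000

Δθ = 0.356194 − 2.356194 = -2.000000
ω = Δθ/dt = -2.000000/2.0 = -1.0000
R = −Δy/(cos θ' − cos θ) = 0.5000
v = R·ω = 0.5000·-1.0000 = -0.5000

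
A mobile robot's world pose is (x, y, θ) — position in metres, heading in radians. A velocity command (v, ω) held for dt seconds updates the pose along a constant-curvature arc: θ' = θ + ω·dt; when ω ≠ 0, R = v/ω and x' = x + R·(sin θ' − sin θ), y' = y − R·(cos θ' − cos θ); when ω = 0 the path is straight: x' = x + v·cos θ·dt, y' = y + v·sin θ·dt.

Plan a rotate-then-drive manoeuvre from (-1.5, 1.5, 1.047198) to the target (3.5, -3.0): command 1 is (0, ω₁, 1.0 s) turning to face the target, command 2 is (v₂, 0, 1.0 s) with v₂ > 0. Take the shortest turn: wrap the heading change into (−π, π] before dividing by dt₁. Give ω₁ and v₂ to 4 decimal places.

ω₁ = -1.7800, v₂ = 6.7268

heading to target = atan2(-3−1.5, 3.5−-1.5) = -0.7328
Δθ = wrap(-0.7328 − 1.0472) = -1.7800; ω₁ = Δθ/dt₁ = -1.7800
distance = √((3.5−-1.5)² + (-3−1.5)²) = 6.7268; v₂ = distance/dt₂ = 6.7268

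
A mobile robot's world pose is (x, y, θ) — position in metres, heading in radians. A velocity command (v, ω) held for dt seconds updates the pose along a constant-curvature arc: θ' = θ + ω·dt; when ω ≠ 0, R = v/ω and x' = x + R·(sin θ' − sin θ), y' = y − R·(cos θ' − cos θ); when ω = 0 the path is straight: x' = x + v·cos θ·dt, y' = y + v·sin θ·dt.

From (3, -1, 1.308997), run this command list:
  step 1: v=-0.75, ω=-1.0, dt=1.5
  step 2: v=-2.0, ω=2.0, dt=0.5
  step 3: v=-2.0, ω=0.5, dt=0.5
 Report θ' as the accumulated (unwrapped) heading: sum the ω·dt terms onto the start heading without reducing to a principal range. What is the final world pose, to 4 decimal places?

step 1: θ'=-0.1910 (R=0.7500) → pose (2.1332, -1.5422, -0.1910)
step 2: θ'=0.8090 (R=-1.0000) → pose (1.2197, -1.8338, 0.8090)
step 3: θ'=1.0590 (R=-4.0000) → pose (0.6267, -2.6357, 1.0590)

(0.6267, -2.6357, 1.0590)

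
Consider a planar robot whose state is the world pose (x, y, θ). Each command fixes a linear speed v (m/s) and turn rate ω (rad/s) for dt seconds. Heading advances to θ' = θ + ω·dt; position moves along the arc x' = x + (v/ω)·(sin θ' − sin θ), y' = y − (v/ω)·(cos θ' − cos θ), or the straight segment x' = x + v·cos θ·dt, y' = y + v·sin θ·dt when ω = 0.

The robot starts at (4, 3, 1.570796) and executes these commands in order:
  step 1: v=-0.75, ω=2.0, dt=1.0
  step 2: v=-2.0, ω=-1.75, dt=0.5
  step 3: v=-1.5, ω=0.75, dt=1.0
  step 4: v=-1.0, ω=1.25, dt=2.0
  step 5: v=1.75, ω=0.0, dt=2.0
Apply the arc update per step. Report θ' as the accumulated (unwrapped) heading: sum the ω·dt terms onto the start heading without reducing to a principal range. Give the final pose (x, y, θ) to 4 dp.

step 1: θ'=3.5708 (R=-0.3750) → pose (4.5311, 2.6590, 3.5708)
step 2: θ'=2.6958 (R=1.1429) → pose (5.4994, 2.6510, 2.6958)
step 3: θ'=3.4458 (R=-2.0000) → pose (6.9608, 2.5473, 3.4458)
step 4: θ'=5.9458 (R=-0.8000) → pose (6.9860, 4.0655, 5.9458)
step 5: θ'=5.9458 (straight) → pose (10.2887, 2.9069, 5.9458)

(10.2887, 2.9069, 5.9458)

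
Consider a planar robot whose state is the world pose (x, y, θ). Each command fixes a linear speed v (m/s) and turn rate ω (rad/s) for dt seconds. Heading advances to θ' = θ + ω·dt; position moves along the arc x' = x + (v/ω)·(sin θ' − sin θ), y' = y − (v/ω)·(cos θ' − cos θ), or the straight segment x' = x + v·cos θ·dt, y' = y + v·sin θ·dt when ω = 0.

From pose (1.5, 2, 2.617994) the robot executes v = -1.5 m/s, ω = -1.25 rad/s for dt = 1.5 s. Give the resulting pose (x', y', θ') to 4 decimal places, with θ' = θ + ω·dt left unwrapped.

(1.7118, 0.0770, 0.7430)

θ' = 2.6180 + -1.25·1.5 = 0.7430
R = v/ω = -1.5/-1.25 = 1.2000
x' = 1.5 + 1.2000·(sin 0.7430 − sin 2.6180) = 1.7118
y' = 2 − 1.2000·(cos 0.7430 − cos 2.6180) = 0.0770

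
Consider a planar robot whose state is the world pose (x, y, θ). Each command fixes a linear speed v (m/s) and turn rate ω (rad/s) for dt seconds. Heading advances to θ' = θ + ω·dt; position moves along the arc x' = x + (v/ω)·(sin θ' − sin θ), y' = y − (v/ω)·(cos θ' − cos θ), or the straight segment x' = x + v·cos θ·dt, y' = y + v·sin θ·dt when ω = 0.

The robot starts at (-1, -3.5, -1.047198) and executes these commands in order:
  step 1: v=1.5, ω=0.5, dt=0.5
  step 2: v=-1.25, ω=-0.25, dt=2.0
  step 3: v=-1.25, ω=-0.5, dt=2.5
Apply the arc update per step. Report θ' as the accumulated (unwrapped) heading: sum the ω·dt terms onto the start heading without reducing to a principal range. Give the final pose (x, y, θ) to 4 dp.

(-0.7782, 0.7932, -2.5472)

step 1: θ'=-0.7972 (R=3.0000) → pose (-0.5481, -4.0961, -0.7972)
step 2: θ'=-1.2972 (R=5.0000) → pose (-1.7851, -1.9536, -1.2972)
step 3: θ'=-2.5472 (R=2.5000) → pose (-0.7782, 0.7932, -2.5472)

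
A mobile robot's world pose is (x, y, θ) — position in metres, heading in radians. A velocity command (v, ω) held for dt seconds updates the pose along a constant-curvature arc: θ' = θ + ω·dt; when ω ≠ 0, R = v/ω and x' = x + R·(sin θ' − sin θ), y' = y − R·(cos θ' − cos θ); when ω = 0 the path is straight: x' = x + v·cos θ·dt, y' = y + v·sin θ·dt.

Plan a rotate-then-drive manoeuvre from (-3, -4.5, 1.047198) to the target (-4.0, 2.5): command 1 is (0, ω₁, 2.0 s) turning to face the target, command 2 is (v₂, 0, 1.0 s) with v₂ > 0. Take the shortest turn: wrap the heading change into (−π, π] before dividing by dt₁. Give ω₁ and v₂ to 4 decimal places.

ω₁ = 0.3327, v₂ = 7.0711

heading to target = atan2(2.5−-4.5, -4−-3) = 1.7127
Δθ = wrap(1.7127 − 1.0472) = 0.6655; ω₁ = Δθ/dt₁ = 0.3327
distance = √((-4−-3)² + (2.5−-4.5)²) = 7.0711; v₂ = distance/dt₂ = 7.0711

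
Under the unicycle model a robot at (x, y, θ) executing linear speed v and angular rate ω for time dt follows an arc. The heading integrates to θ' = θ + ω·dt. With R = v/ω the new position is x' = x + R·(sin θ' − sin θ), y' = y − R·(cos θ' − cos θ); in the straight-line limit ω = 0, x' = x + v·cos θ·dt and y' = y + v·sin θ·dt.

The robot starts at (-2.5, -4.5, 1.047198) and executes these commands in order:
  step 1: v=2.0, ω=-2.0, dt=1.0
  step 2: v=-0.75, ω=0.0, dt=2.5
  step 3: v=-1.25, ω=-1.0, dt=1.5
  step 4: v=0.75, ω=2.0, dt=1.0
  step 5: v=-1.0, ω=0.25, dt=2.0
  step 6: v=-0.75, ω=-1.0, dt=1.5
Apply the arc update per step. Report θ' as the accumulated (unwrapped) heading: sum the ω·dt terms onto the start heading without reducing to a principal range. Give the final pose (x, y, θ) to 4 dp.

(-4.3256, -0.7703, -1.4528)

step 1: θ'=-0.9528 (R=-1.0000) → pose (-0.8189, -4.4206, -0.9528)
step 2: θ'=-0.9528 (straight) → pose (-1.9053, -2.8924, -0.9528)
step 3: θ'=-2.4528 (R=1.2500) → pose (-1.6810, -1.2031, -2.4528)
step 4: θ'=-0.4528 (R=0.3750) → pose (-1.6067, -1.8298, -0.4528)
step 5: θ'=0.0472 (R=-4.0000) → pose (-3.5454, -1.4312, 0.0472)
step 6: θ'=-1.4528 (R=0.7500) → pose (-4.3256, -0.7703, -1.4528)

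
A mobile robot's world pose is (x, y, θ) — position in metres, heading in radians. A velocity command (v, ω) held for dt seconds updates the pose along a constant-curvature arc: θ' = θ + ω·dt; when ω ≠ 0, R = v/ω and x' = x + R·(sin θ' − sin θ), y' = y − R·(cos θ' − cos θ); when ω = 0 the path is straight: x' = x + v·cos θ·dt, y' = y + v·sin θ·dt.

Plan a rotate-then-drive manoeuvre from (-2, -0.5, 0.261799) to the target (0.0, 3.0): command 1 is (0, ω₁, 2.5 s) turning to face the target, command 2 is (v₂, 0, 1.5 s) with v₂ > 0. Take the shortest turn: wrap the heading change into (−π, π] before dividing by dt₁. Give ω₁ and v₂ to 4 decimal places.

ω₁ = 0.3159, v₂ = 2.6874

heading to target = atan2(3−-0.5, 0−-2) = 1.0517
Δθ = wrap(1.0517 − 0.2618) = 0.7899; ω₁ = Δθ/dt₁ = 0.3159
distance = √((0−-2)² + (3−-0.5)²) = 4.0311; v₂ = distance/dt₂ = 2.6874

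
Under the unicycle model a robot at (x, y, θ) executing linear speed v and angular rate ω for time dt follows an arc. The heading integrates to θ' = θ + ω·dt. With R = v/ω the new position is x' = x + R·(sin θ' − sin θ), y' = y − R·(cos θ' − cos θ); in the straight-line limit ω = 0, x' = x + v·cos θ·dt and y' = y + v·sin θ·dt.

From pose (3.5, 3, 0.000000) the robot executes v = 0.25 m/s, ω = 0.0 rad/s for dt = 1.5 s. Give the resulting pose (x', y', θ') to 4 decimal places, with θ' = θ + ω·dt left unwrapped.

θ' = 0.0000 + 0.0·1.5 = 0.0000
ω = 0 → straight: x' = 3.5 + 0.25·cos(0.0000)·1.5 = 3.8750
y' = 3 + 0.25·sin(0.0000)·1.5 = 3.0000

(3.8750, 3.0000, 0.0000)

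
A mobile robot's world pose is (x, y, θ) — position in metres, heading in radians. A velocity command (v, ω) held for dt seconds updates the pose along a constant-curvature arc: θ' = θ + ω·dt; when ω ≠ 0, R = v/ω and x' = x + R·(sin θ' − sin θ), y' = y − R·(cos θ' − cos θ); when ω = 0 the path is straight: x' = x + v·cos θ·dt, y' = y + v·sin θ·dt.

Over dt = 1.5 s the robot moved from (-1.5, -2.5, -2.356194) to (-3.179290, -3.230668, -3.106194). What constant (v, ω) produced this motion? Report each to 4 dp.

Δθ = -3.106194 − -2.356194 = -0.750000
ω = Δθ/dt = -0.750000/1.5 = -0.5000
R = Δx/(sin θ' − sin θ) = -2.5000
v = R·ω = -2.5000·-0.5000 = 1.2500

v = 1.2500, ω = -0.5000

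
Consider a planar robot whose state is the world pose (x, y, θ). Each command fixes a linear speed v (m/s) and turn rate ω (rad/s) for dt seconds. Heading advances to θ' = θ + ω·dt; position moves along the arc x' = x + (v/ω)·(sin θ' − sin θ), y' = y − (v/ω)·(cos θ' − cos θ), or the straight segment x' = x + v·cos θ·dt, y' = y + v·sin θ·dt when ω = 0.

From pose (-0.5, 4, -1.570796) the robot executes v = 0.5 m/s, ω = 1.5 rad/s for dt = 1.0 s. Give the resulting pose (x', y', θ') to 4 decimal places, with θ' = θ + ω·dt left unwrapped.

θ' = -1.5708 + 1.5·1.0 = -0.0708
R = v/ω = 0.5/1.5 = 0.3333
x' = -0.5 + 0.3333·(sin -0.0708 − sin -1.5708) = -0.1902
y' = 4 − 0.3333·(cos -0.0708 − cos -1.5708) = 3.6675

(-0.1902, 3.6675, -0.0708)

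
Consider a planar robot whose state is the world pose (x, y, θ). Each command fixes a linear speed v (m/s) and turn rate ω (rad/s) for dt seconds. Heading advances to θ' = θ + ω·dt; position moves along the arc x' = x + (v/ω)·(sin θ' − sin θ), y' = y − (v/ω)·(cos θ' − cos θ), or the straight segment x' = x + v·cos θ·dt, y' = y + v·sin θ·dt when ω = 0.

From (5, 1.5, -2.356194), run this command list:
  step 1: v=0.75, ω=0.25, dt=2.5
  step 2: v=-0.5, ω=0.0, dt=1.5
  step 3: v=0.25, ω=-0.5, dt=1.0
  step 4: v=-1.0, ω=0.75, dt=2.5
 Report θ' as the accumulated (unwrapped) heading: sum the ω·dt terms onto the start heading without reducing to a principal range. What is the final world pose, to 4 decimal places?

(3.5929, 2.4389, -0.3562)

step 1: θ'=-1.7312 (R=3.0000) → pose (4.1598, -0.1422, -1.7312)
step 2: θ'=-1.7312 (straight) → pose (4.2796, 0.5982, -1.7312)
step 3: θ'=-2.2312 (R=-0.5000) → pose (4.1809, 0.3713, -2.2312)
step 4: θ'=-0.3562 (R=-1.3333) → pose (3.5929, 2.4389, -0.3562)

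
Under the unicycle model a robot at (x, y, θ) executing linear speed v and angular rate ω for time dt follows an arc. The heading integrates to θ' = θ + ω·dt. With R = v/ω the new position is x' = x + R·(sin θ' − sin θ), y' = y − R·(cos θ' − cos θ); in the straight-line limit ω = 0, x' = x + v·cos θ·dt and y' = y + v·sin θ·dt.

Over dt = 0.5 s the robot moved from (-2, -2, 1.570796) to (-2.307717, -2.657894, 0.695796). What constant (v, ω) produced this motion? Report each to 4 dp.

v = -1.5000, ω = -1.7500

Δθ = 0.695796 − 1.570796 = -0.875000
ω = Δθ/dt = -0.875000/0.5 = -1.7500
R = −Δy/(cos θ' − cos θ) = 0.8571
v = R·ω = 0.8571·-1.7500 = -1.5000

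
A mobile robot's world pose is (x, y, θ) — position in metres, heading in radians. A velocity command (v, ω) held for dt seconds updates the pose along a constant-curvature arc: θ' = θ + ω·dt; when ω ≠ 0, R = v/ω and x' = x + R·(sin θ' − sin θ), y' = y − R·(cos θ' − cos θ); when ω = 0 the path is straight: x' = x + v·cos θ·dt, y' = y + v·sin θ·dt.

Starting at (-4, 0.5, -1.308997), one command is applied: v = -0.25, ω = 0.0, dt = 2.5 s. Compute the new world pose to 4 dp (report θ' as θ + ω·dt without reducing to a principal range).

(-4.1618, 1.1037, -1.3090)

θ' = -1.3090 + 0.0·2.5 = -1.3090
ω = 0 → straight: x' = -4 + -0.25·cos(-1.3090)·2.5 = -4.1618
y' = 0.5 + -0.25·sin(-1.3090)·2.5 = 1.1037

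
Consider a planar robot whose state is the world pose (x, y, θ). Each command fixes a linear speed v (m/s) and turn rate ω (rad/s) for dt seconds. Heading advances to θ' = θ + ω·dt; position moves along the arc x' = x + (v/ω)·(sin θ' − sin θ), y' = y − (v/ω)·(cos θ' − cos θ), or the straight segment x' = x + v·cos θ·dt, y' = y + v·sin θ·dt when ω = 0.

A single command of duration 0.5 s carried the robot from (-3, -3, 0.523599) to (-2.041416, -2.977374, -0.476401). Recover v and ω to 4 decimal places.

v = 2.0000, ω = -2.0000

Δθ = -0.476401 − 0.523599 = -1.000000
ω = Δθ/dt = -1.000000/0.5 = -2.0000
R = Δx/(sin θ' − sin θ) = -1.0000
v = R·ω = -1.0000·-2.0000 = 2.0000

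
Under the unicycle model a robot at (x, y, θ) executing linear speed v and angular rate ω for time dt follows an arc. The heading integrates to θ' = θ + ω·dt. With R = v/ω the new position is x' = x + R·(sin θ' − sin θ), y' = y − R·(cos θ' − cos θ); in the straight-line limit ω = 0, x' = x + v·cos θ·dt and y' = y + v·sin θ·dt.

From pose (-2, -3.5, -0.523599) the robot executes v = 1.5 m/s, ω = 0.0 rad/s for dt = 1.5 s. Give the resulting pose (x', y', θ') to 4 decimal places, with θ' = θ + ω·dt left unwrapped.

θ' = -0.5236 + 0.0·1.5 = -0.5236
ω = 0 → straight: x' = -2 + 1.5·cos(-0.5236)·1.5 = -0.0514
y' = -3.5 + 1.5·sin(-0.5236)·1.5 = -4.6250

(-0.0514, -4.6250, -0.5236)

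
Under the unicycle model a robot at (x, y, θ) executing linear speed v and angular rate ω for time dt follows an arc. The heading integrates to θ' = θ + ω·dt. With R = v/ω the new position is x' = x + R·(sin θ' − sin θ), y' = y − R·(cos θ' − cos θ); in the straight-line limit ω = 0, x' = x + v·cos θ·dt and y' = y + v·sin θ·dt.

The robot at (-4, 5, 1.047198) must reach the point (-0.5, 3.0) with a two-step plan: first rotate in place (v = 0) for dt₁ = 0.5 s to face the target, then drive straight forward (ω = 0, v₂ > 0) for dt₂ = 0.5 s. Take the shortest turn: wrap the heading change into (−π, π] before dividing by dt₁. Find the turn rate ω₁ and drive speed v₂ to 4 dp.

ω₁ = -3.1327, v₂ = 8.0623

heading to target = atan2(3−5, -0.5−-4) = -0.5191
Δθ = wrap(-0.5191 − 1.0472) = -1.5663; ω₁ = Δθ/dt₁ = -3.1327
distance = √((-0.5−-4)² + (3−5)²) = 4.0311; v₂ = distance/dt₂ = 8.0623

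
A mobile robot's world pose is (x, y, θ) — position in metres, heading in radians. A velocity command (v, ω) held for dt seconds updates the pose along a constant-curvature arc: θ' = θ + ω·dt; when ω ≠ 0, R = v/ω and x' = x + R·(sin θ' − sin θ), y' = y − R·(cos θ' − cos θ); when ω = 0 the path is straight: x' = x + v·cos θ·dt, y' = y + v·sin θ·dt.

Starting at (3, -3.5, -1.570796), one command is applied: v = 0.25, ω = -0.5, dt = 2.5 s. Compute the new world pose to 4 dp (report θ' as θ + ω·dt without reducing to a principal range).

θ' = -1.5708 + -0.5·2.5 = -2.8208
R = v/ω = 0.25/-0.5 = -0.5000
x' = 3 + -0.5000·(sin -2.8208 − sin -1.5708) = 2.6577
y' = -3.5 − -0.5000·(cos -2.8208 − cos -1.5708) = -3.9745

(2.6577, -3.9745, -2.8208)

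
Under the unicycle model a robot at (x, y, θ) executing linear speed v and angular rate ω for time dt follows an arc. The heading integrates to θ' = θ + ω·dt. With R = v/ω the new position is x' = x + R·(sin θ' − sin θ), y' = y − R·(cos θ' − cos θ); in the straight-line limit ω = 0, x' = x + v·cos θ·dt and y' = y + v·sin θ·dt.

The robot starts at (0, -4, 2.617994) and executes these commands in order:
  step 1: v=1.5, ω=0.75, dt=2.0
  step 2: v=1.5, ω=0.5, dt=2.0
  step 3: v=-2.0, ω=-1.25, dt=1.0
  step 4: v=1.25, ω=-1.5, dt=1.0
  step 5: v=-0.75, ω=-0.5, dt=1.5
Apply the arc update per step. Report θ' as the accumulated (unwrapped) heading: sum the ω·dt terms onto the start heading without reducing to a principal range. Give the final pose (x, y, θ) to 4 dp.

(-3.2061, -6.6239, 1.6180)

step 1: θ'=4.1180 (R=2.0000) → pose (-2.6570, -4.6120, 4.1180)
step 2: θ'=5.1180 (R=3.0000) → pose (-2.9281, -7.4758, 5.1180)
step 3: θ'=3.8680 (R=1.6000) → pose (-2.5206, -5.6484, 3.8680)
step 4: θ'=2.3680 (R=-0.8333) → pose (-3.6564, -5.6215, 2.3680)
step 5: θ'=1.6180 (R=1.5000) → pose (-3.2061, -6.6239, 1.6180)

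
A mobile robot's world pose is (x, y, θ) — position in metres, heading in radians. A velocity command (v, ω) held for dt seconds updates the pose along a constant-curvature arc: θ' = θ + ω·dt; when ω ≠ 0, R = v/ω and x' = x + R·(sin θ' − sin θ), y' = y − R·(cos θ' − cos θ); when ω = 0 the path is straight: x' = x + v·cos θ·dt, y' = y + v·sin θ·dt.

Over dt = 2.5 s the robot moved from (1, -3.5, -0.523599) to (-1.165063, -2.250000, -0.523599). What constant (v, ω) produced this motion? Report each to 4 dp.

Δθ = -0.523599 − -0.523599 = 0.000000
ω = Δθ/dt = 0.000000/2.5 = 0.0000
ω = 0 → v = (Δx·cos θ + Δy·sin θ)/dt = -1.0000

v = -1.0000, ω = 0.0000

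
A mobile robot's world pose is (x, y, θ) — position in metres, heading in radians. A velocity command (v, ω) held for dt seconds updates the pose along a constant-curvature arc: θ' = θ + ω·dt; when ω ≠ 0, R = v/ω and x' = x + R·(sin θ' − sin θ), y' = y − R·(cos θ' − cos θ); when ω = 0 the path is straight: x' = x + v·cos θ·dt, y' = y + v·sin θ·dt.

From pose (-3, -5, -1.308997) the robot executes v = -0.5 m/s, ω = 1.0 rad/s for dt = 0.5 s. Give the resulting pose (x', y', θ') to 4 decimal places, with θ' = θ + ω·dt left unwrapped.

(-3.1212, -4.7843, -0.8090)

θ' = -1.3090 + 1.0·0.5 = -0.8090
R = v/ω = -0.5/1.0 = -0.5000
x' = -3 + -0.5000·(sin -0.8090 − sin -1.3090) = -3.1212
y' = -5 − -0.5000·(cos -0.8090 − cos -1.3090) = -4.7843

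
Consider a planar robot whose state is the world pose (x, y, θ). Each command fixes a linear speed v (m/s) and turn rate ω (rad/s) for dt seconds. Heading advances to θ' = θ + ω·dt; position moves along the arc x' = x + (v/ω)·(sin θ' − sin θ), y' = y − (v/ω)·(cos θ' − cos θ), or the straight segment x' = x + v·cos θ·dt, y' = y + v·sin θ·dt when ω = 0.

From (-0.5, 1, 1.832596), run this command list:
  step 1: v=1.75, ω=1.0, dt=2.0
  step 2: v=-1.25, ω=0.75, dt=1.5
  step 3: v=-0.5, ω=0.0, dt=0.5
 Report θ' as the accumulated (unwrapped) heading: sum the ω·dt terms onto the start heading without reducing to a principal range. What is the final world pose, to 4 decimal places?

step 1: θ'=3.8326 (R=1.7500) → pose (-3.3057, 1.8956, 3.8326)
step 2: θ'=4.9576 (R=-1.6667) → pose (-2.7510, 3.5846, 4.9576)
step 3: θ'=4.9576 (straight) → pose (-2.8117, 3.8271, 4.9576)

(-2.8117, 3.8271, 4.9576)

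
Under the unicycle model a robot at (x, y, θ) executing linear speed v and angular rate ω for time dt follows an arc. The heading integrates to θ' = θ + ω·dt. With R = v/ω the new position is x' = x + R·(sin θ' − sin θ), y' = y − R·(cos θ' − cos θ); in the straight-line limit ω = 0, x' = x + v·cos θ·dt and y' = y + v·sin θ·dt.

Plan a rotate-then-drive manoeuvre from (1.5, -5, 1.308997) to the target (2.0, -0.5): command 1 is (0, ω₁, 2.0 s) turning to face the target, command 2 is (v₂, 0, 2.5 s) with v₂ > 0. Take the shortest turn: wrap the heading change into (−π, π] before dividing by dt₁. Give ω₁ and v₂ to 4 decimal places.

heading to target = atan2(-0.5−-5, 2−1.5) = 1.4601
Δθ = wrap(1.4601 − 1.3090) = 0.1511; ω₁ = Δθ/dt₁ = 0.0756
distance = √((2−1.5)² + (-0.5−-5)²) = 4.5277; v₂ = distance/dt₂ = 1.8111

ω₁ = 0.0756, v₂ = 1.8111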